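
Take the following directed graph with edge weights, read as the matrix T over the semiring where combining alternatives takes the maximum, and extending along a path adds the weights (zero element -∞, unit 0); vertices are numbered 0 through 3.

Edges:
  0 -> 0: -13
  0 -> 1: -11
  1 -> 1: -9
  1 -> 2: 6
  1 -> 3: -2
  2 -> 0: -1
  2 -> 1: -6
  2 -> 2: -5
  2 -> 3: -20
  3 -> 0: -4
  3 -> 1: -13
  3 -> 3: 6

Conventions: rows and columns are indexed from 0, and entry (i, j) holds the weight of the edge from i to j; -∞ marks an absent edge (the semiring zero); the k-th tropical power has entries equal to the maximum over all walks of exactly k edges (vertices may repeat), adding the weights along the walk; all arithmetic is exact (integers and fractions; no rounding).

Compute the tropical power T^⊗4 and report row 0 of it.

T^⊗2:
  [-26, -20, -5, -13]
  [5, 0, 1, 4]
  [-6, -11, 0, -8]
  [2, -7, -7, 12]
T^⊗3:
  [-6, -11, -10, -7]
  [0, -5, 6, 10]
  [-1, -6, -5, -2]
  [8, -1, -1, 18]
T^⊗4:
  [-11, -16, -5, -1]
  [6, 0, 1, 16]
  [-6, -11, 0, 4]
  [14, 5, 5, 24]
Answer: row 0 of T^⊗4 = [-11, -16, -5, -1]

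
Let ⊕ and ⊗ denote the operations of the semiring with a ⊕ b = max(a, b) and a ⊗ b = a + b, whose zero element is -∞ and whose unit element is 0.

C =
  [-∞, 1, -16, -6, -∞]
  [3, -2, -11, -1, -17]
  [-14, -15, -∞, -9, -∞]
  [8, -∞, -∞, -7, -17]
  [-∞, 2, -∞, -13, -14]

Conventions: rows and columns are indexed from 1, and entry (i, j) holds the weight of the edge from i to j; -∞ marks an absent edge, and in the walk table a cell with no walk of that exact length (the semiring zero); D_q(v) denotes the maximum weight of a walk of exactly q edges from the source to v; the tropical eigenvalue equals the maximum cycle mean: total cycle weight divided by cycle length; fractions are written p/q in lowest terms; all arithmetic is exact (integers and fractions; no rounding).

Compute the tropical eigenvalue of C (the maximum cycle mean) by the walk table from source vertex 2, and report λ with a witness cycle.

q=0: [-∞, 0, -∞, -∞, -∞]
q=1: [3, -2, -11, -1, -17]
q=2: [7, 4, -13, -3, -18]
q=3: [7, 8, -7, 3, -13]
q=4: [11, 8, -3, 7, -9]
q=5: [15, 12, -3, 7, -9]
Optimal cycle mean attained by: cycle 1->2->4->1, total 1 + (-1) + 8, length 3.
Answer: λ = 8/3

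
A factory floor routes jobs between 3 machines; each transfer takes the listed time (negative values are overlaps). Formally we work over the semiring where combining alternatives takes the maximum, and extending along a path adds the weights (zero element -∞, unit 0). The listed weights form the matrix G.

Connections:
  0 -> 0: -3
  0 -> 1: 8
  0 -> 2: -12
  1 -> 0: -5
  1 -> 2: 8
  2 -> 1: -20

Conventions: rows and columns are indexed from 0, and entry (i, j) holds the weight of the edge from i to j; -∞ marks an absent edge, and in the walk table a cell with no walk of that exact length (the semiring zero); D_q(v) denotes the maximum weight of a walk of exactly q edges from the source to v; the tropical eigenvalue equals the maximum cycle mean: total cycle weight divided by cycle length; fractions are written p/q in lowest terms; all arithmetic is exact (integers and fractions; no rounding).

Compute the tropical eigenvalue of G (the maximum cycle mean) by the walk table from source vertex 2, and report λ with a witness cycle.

q=0: [-∞, -∞, 0]
q=1: [-∞, -20, -∞]
q=2: [-25, -∞, -12]
q=3: [-28, -17, -37]
Optimal cycle mean attained by: cycle 0->1->0, total 8 + (-5), length 2.
Answer: λ = 3/2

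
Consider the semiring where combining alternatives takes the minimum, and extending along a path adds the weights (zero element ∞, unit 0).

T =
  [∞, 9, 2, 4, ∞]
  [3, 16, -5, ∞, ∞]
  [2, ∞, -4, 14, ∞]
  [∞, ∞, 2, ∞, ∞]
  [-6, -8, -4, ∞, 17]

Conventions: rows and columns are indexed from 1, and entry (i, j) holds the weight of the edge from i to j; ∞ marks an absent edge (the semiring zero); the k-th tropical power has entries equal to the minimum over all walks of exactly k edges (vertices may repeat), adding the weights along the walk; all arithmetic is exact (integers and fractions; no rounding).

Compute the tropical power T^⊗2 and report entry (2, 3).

T^⊗2:
  [4, 25, -2, 16, ∞]
  [-3, 12, -9, 7, ∞]
  [-2, 11, -8, 6, ∞]
  [4, ∞, -2, 16, ∞]
  [-5, 3, -13, -2, 34]
Key observation: the optimum is the walk 2->3->3, with weight (-5) + (-4) = -9.
Optimal value attained by: walk 2->3->3.
Answer: (T^⊗2)[2][3] = -9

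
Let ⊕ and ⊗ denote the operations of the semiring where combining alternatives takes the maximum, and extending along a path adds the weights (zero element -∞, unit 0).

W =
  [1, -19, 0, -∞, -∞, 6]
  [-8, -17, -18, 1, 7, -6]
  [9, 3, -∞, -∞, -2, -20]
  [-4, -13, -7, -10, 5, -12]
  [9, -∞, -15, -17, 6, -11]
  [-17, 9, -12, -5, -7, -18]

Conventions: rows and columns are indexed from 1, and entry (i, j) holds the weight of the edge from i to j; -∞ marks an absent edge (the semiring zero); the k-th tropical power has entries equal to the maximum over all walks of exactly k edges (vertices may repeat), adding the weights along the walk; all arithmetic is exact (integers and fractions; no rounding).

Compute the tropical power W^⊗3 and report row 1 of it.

W^⊗2:
  [9, 15, 1, 1, -1, 7]
  [16, 3, -6, -9, 13, -2]
  [10, -10, 9, 4, 10, 15]
  [14, -3, -4, -12, 11, 2]
  [15, -2, 9, -11, 12, 15]
  [2, -8, -9, 10, 16, 3]
W^⊗3:
  [10, 16, 9, 16, 22, 15]
  [22, 7, 16, 4, 19, 22]
  [19, 24, 10, 10, 16, 16]
  [20, 11, 14, -2, 17, 20]
  [21, 24, 15, 10, 18, 21]
  [25, 12, 3, 0, 22, 8]
Answer: row 1 of W^⊗3 = [10, 16, 9, 16, 22, 15]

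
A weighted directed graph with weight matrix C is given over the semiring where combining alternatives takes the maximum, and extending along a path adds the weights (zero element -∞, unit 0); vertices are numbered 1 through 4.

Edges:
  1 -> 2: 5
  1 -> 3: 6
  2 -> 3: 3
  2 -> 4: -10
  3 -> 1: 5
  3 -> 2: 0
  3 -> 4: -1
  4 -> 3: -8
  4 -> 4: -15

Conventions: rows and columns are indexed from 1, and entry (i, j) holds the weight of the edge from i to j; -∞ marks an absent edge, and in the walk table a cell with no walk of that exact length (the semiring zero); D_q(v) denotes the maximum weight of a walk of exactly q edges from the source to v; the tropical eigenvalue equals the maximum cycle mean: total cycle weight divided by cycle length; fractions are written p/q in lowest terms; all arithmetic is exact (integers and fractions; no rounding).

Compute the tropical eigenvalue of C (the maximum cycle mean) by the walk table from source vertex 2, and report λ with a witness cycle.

q=0: [-∞, 0, -∞, -∞]
q=1: [-∞, -∞, 3, -10]
q=2: [8, 3, -18, 2]
q=3: [-13, 13, 14, -7]
q=4: [19, 14, 16, 13]
Optimal cycle mean attained by: cycle 1->3->1, total 6 + 5, length 2.
Answer: λ = 11/2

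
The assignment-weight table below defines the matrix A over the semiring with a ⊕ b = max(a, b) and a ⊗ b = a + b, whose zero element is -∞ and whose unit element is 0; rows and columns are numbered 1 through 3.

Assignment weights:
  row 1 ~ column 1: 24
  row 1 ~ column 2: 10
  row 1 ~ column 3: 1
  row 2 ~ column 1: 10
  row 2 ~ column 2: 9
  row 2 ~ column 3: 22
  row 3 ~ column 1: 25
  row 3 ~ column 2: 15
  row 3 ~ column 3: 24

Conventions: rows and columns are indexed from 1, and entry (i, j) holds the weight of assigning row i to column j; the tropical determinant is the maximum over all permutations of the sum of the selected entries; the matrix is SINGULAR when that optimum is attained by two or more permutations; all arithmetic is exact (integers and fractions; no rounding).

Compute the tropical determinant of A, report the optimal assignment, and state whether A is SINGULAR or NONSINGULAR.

σ = (1, 2, 3): 24 + 9 + 24 = 57
σ = (1, 3, 2): 24 + 22 + 15 = 61
σ = (2, 1, 3): 10 + 10 + 24 = 44
σ = (2, 3, 1): 10 + 22 + 25 = 57
σ = (3, 1, 2): 1 + 10 + 15 = 26
σ = (3, 2, 1): 1 + 9 + 25 = 35
Optimal value attained by: σ = (1, 3, 2).
Answer: det⊕(A) = 61; verdict: NONSINGULAR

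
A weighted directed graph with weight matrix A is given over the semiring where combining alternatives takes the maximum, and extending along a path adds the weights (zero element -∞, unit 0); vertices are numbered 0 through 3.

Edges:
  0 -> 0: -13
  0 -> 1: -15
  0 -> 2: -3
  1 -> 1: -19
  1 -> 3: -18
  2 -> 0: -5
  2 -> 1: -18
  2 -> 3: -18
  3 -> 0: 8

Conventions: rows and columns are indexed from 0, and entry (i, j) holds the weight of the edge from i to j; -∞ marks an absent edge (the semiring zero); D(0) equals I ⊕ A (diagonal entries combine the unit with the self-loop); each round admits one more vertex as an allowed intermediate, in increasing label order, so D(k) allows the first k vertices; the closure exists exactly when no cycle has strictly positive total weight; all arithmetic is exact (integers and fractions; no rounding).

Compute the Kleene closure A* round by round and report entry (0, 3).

D(0):
  [0, -15, -3, -∞]
  [-∞, 0, -∞, -18]
  [-5, -18, 0, -18]
  [8, -∞, -∞, 0]
D(1):
  [0, -15, -3, -∞]
  [-∞, 0, -∞, -18]
  [-5, -18, 0, -18]
  [8, -7, 5, 0]
D(2):
  [0, -15, -3, -33]
  [-∞, 0, -∞, -18]
  [-5, -18, 0, -18]
  [8, -7, 5, 0]
D(3):
  [0, -15, -3, -21]
  [-∞, 0, -∞, -18]
  [-5, -18, 0, -18]
  [8, -7, 5, 0]
D(4):
  [0, -15, -3, -21]
  [-10, 0, -13, -18]
  [-5, -18, 0, -18]
  [8, -7, 5, 0]
Answer: A*[0][3] = -21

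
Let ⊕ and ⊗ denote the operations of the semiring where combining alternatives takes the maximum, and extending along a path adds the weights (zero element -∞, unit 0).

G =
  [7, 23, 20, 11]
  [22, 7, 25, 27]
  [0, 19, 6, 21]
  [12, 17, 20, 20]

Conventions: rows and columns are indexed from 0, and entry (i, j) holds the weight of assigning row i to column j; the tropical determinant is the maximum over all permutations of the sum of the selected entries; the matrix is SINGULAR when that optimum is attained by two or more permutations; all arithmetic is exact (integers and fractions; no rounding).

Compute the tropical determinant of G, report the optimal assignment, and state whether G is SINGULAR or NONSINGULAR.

σ = (0, 1, 2, 3): 7 + 7 + 6 + 20 = 40
σ = (0, 1, 3, 2): 7 + 7 + 21 + 20 = 55
σ = (0, 2, 1, 3): 7 + 25 + 19 + 20 = 71
σ = (0, 2, 3, 1): 7 + 25 + 21 + 17 = 70
σ = (0, 3, 1, 2): 7 + 27 + 19 + 20 = 73
σ = (0, 3, 2, 1): 7 + 27 + 6 + 17 = 57
σ = (1, 0, 2, 3): 23 + 22 + 6 + 20 = 71
σ = (1, 0, 3, 2): 23 + 22 + 21 + 20 = 86
σ = (1, 2, 0, 3): 23 + 25 + 0 + 20 = 68
σ = (1, 2, 3, 0): 23 + 25 + 21 + 12 = 81
σ = (1, 3, 0, 2): 23 + 27 + 0 + 20 = 70
σ = (1, 3, 2, 0): 23 + 27 + 6 + 12 = 68
σ = (2, 0, 1, 3): 20 + 22 + 19 + 20 = 81
σ = (2, 0, 3, 1): 20 + 22 + 21 + 17 = 80
σ = (2, 1, 0, 3): 20 + 7 + 0 + 20 = 47
σ = (2, 1, 3, 0): 20 + 7 + 21 + 12 = 60
σ = (2, 3, 0, 1): 20 + 27 + 0 + 17 = 64
σ = (2, 3, 1, 0): 20 + 27 + 19 + 12 = 78
σ = (3, 0, 1, 2): 11 + 22 + 19 + 20 = 72
σ = (3, 0, 2, 1): 11 + 22 + 6 + 17 = 56
σ = (3, 1, 0, 2): 11 + 7 + 0 + 20 = 38
σ = (3, 1, 2, 0): 11 + 7 + 6 + 12 = 36
σ = (3, 2, 0, 1): 11 + 25 + 0 + 17 = 53
σ = (3, 2, 1, 0): 11 + 25 + 19 + 12 = 67
Optimal value attained by: σ = (1, 0, 3, 2).
Answer: det⊕(G) = 86; verdict: NONSINGULAR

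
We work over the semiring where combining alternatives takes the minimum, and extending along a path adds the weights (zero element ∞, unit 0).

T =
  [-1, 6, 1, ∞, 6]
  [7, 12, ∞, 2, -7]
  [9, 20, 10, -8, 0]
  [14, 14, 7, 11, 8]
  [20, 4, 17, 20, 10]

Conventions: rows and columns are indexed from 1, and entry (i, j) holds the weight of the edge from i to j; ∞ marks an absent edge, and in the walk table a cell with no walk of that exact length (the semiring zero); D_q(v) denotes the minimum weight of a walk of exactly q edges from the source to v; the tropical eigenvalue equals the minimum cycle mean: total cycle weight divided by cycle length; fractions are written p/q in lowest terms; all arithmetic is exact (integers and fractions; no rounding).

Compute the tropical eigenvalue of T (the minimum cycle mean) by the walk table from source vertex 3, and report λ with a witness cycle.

q=0: [∞, ∞, 0, ∞, ∞]
q=1: [9, 20, 10, -8, 0]
q=2: [6, 4, -1, 2, 0]
q=3: [5, 4, 7, -9, -3]
q=4: [4, 1, -2, -1, -3]
q=5: [3, 1, 5, -10, -6]
Optimal cycle mean attained by: cycle 2->5->2, total (-7) + 4, length 2.
Answer: λ = -3/2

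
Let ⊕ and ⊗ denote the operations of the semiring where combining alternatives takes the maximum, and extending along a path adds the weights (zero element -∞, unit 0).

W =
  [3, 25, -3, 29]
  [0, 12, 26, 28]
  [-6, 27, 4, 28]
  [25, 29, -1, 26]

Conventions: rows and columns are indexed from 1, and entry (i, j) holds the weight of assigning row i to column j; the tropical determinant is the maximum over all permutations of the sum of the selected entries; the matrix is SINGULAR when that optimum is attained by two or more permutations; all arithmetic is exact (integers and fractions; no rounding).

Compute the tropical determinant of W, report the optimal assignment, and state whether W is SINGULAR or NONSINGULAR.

σ = (1, 2, 3, 4): 3 + 12 + 4 + 26 = 45
σ = (1, 2, 4, 3): 3 + 12 + 28 + (-1) = 42
σ = (1, 3, 2, 4): 3 + 26 + 27 + 26 = 82
σ = (1, 3, 4, 2): 3 + 26 + 28 + 29 = 86
σ = (1, 4, 2, 3): 3 + 28 + 27 + (-1) = 57
σ = (1, 4, 3, 2): 3 + 28 + 4 + 29 = 64
σ = (2, 1, 3, 4): 25 + 0 + 4 + 26 = 55
σ = (2, 1, 4, 3): 25 + 0 + 28 + (-1) = 52
σ = (2, 3, 1, 4): 25 + 26 + (-6) + 26 = 71
σ = (2, 3, 4, 1): 25 + 26 + 28 + 25 = 104
σ = (2, 4, 1, 3): 25 + 28 + (-6) + (-1) = 46
σ = (2, 4, 3, 1): 25 + 28 + 4 + 25 = 82
σ = (3, 1, 2, 4): (-3) + 0 + 27 + 26 = 50
σ = (3, 1, 4, 2): (-3) + 0 + 28 + 29 = 54
σ = (3, 2, 1, 4): (-3) + 12 + (-6) + 26 = 29
σ = (3, 2, 4, 1): (-3) + 12 + 28 + 25 = 62
σ = (3, 4, 1, 2): (-3) + 28 + (-6) + 29 = 48
σ = (3, 4, 2, 1): (-3) + 28 + 27 + 25 = 77
σ = (4, 1, 2, 3): 29 + 0 + 27 + (-1) = 55
σ = (4, 1, 3, 2): 29 + 0 + 4 + 29 = 62
σ = (4, 2, 1, 3): 29 + 12 + (-6) + (-1) = 34
σ = (4, 2, 3, 1): 29 + 12 + 4 + 25 = 70
σ = (4, 3, 1, 2): 29 + 26 + (-6) + 29 = 78
σ = (4, 3, 2, 1): 29 + 26 + 27 + 25 = 107
Optimal value attained by: σ = (4, 3, 2, 1).
Answer: det⊕(W) = 107; verdict: NONSINGULAR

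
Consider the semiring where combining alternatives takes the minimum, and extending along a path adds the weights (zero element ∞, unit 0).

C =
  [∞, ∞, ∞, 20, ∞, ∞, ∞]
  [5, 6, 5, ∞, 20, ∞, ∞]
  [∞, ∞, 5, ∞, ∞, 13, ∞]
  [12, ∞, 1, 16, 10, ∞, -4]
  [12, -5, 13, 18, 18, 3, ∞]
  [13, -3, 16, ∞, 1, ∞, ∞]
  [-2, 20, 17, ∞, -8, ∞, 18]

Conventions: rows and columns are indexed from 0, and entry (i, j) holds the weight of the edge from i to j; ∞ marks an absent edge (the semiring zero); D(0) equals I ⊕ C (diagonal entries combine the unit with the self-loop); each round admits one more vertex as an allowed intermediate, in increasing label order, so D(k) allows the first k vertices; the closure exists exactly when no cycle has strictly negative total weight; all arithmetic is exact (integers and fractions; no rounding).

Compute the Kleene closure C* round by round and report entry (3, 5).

D(0):
  [0, ∞, ∞, 20, ∞, ∞, ∞]
  [5, 0, 5, ∞, 20, ∞, ∞]
  [∞, ∞, 0, ∞, ∞, 13, ∞]
  [12, ∞, 1, 0, 10, ∞, -4]
  [12, -5, 13, 18, 0, 3, ∞]
  [13, -3, 16, ∞, 1, 0, ∞]
  [-2, 20, 17, ∞, -8, ∞, 0]
D(1):
  [0, ∞, ∞, 20, ∞, ∞, ∞]
  [5, 0, 5, 25, 20, ∞, ∞]
  [∞, ∞, 0, ∞, ∞, 13, ∞]
  [12, ∞, 1, 0, 10, ∞, -4]
  [12, -5, 13, 18, 0, 3, ∞]
  [13, -3, 16, 33, 1, 0, ∞]
  [-2, 20, 17, 18, -8, ∞, 0]
D(2):
  [0, ∞, ∞, 20, ∞, ∞, ∞]
  [5, 0, 5, 25, 20, ∞, ∞]
  [∞, ∞, 0, ∞, ∞, 13, ∞]
  [12, ∞, 1, 0, 10, ∞, -4]
  [0, -5, 0, 18, 0, 3, ∞]
  [2, -3, 2, 22, 1, 0, ∞]
  [-2, 20, 17, 18, -8, ∞, 0]
D(3):
  [0, ∞, ∞, 20, ∞, ∞, ∞]
  [5, 0, 5, 25, 20, 18, ∞]
  [∞, ∞, 0, ∞, ∞, 13, ∞]
  [12, ∞, 1, 0, 10, 14, -4]
  [0, -5, 0, 18, 0, 3, ∞]
  [2, -3, 2, 22, 1, 0, ∞]
  [-2, 20, 17, 18, -8, 30, 0]
D(4):
  [0, ∞, 21, 20, 30, 34, 16]
  [5, 0, 5, 25, 20, 18, 21]
  [∞, ∞, 0, ∞, ∞, 13, ∞]
  [12, ∞, 1, 0, 10, 14, -4]
  [0, -5, 0, 18, 0, 3, 14]
  [2, -3, 2, 22, 1, 0, 18]
  [-2, 20, 17, 18, -8, 30, 0]
D(5):
  [0, 25, 21, 20, 30, 33, 16]
  [5, 0, 5, 25, 20, 18, 21]
  [∞, ∞, 0, ∞, ∞, 13, ∞]
  [10, 5, 1, 0, 10, 13, -4]
  [0, -5, 0, 18, 0, 3, 14]
  [1, -4, 1, 19, 1, 0, 15]
  [-8, -13, -8, 10, -8, -5, 0]
D(6):
  [0, 25, 21, 20, 30, 33, 16]
  [5, 0, 5, 25, 19, 18, 21]
  [14, 9, 0, 32, 14, 13, 28]
  [10, 5, 1, 0, 10, 13, -4]
  [0, -5, 0, 18, 0, 3, 14]
  [1, -4, 1, 19, 1, 0, 15]
  [-8, -13, -8, 10, -8, -5, 0]
D(7):
  [0, 3, 8, 20, 8, 11, 16]
  [5, 0, 5, 25, 13, 16, 21]
  [14, 9, 0, 32, 14, 13, 28]
  [-12, -17, -12, 0, -12, -9, -4]
  [0, -5, 0, 18, 0, 3, 14]
  [1, -4, 1, 19, 1, 0, 15]
  [-8, -13, -8, 10, -8, -5, 0]
Answer: C*[3][5] = -9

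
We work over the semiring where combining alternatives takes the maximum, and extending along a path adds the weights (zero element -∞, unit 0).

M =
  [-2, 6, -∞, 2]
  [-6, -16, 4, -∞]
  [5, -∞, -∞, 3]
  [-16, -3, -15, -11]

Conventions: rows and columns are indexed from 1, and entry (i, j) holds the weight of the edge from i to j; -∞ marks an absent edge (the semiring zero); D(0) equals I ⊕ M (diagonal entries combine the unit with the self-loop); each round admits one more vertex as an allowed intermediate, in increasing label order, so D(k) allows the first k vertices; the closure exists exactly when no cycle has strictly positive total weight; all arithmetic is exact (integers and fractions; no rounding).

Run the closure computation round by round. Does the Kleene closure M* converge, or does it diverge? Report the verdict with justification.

D(0):
  [0, 6, -∞, 2]
  [-6, 0, 4, -∞]
  [5, -∞, 0, 3]
  [-16, -3, -15, 0]
D(1):
  [0, 6, -∞, 2]
  [-6, 0, 4, -4]
  [5, 11, 0, 7]
  [-16, -3, -15, 0]
Detection: at round 2, diagonal entry (3, 3) turns strictly positive.
Key observation: the cycle 3->1->2->3 has total weight 5 + 6 + 4, which is strictly positive.
Answer: DIVERGES — positive cycle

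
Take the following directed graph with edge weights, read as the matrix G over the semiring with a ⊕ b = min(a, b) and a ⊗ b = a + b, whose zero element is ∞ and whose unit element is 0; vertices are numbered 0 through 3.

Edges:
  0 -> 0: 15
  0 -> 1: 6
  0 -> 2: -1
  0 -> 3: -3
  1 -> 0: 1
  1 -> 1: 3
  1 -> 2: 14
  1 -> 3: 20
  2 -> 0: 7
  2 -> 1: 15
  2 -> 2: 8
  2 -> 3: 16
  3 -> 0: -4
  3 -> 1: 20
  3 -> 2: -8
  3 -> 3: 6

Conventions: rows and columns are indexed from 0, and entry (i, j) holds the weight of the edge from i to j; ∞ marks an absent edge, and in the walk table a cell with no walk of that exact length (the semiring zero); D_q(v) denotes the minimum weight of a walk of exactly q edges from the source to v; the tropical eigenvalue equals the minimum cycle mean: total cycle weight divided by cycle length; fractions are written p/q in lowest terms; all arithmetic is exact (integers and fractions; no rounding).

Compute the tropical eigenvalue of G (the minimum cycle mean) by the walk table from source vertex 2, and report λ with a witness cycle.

q=0: [∞, ∞, 0, ∞]
q=1: [7, 15, 8, 16]
q=2: [12, 13, 6, 4]
q=3: [0, 16, -4, 9]
q=4: [3, 6, -1, -3]
Optimal cycle mean attained by: cycle 0->3->0, total (-3) + (-4), length 2.
Answer: λ = -7/2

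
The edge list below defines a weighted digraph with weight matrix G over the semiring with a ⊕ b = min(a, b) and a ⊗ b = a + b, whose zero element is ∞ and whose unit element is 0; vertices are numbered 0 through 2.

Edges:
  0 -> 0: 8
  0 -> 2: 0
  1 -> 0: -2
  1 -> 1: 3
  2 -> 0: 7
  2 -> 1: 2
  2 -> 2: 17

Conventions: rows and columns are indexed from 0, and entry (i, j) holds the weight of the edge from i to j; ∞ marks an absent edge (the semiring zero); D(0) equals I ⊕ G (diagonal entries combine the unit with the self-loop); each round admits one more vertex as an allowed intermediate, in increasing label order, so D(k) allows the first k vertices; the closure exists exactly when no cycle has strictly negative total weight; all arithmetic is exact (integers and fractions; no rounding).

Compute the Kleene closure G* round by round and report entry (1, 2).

D(0):
  [0, ∞, 0]
  [-2, 0, ∞]
  [7, 2, 0]
D(1):
  [0, ∞, 0]
  [-2, 0, -2]
  [7, 2, 0]
D(2):
  [0, ∞, 0]
  [-2, 0, -2]
  [0, 2, 0]
D(3):
  [0, 2, 0]
  [-2, 0, -2]
  [0, 2, 0]
Answer: G*[1][2] = -2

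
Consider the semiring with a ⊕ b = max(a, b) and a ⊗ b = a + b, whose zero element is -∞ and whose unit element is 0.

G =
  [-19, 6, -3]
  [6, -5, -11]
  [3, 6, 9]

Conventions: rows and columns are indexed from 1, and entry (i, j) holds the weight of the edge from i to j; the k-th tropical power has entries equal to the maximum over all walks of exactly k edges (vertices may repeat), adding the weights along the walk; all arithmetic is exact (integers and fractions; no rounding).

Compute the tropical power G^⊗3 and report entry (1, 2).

G^⊗2:
  [12, 3, 6]
  [1, 12, 3]
  [12, 15, 18]
G^⊗3:
  [9, 18, 15]
  [18, 9, 12]
  [21, 24, 27]
Key observation: the optimum is the walk 1->2->1->2, with weight 6 + 6 + 6 = 18.
Optimal value attained by: walk 1->2->1->2.
Answer: (G^⊗3)[1][2] = 18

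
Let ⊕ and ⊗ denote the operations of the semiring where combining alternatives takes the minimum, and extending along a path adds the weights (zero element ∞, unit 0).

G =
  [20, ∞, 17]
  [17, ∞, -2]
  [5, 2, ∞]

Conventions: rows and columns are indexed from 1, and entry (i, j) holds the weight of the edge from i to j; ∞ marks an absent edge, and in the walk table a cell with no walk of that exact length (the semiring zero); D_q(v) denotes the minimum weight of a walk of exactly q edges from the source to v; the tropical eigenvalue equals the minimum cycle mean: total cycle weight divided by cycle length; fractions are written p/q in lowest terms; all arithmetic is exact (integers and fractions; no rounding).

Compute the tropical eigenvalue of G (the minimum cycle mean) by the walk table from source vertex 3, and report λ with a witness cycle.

q=0: [∞, ∞, 0]
q=1: [5, 2, ∞]
q=2: [19, ∞, 0]
q=3: [5, 2, 36]
Optimal cycle mean attained by: cycle 2->3->2, total (-2) + 2, length 2.
Answer: λ = 0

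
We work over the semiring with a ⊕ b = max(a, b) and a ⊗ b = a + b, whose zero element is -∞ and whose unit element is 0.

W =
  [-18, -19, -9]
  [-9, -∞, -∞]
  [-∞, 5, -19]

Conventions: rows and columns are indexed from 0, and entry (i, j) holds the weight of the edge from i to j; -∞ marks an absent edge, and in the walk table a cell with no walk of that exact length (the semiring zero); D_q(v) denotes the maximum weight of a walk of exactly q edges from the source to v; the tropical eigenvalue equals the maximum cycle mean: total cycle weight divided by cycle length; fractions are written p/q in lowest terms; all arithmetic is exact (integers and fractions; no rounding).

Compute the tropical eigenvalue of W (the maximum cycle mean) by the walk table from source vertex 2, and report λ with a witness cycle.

q=0: [-∞, -∞, 0]
q=1: [-∞, 5, -19]
q=2: [-4, -14, -38]
q=3: [-22, -23, -13]
Optimal cycle mean attained by: cycle 0->2->1->0, total (-9) + 5 + (-9), length 3.
Answer: λ = -13/3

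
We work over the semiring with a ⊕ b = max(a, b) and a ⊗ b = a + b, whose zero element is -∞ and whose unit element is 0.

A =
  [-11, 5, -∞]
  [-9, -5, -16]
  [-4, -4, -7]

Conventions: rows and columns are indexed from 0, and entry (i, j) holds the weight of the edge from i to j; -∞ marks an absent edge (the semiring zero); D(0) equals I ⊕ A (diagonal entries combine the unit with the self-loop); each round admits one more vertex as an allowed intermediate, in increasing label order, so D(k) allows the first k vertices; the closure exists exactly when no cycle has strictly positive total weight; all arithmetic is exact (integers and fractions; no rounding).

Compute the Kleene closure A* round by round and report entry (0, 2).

D(0):
  [0, 5, -∞]
  [-9, 0, -16]
  [-4, -4, 0]
D(1):
  [0, 5, -∞]
  [-9, 0, -16]
  [-4, 1, 0]
D(2):
  [0, 5, -11]
  [-9, 0, -16]
  [-4, 1, 0]
D(3):
  [0, 5, -11]
  [-9, 0, -16]
  [-4, 1, 0]
Answer: A*[0][2] = -11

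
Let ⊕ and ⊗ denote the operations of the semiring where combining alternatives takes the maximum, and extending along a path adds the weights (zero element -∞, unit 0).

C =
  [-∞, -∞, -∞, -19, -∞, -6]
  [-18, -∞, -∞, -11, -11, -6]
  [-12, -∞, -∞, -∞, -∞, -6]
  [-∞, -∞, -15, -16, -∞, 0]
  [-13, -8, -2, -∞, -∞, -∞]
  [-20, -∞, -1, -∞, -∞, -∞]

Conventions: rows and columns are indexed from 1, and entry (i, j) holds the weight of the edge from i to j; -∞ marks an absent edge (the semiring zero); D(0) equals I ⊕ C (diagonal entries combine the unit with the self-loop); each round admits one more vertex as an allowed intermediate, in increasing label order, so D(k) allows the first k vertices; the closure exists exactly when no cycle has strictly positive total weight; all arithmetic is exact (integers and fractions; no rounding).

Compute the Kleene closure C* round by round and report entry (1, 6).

D(0):
  [0, -∞, -∞, -19, -∞, -6]
  [-18, 0, -∞, -11, -11, -6]
  [-12, -∞, 0, -∞, -∞, -6]
  [-∞, -∞, -15, 0, -∞, 0]
  [-13, -8, -2, -∞, 0, -∞]
  [-20, -∞, -1, -∞, -∞, 0]
D(1):
  [0, -∞, -∞, -19, -∞, -6]
  [-18, 0, -∞, -11, -11, -6]
  [-12, -∞, 0, -31, -∞, -6]
  [-∞, -∞, -15, 0, -∞, 0]
  [-13, -8, -2, -32, 0, -19]
  [-20, -∞, -1, -39, -∞, 0]
D(2):
  [0, -∞, -∞, -19, -∞, -6]
  [-18, 0, -∞, -11, -11, -6]
  [-12, -∞, 0, -31, -∞, -6]
  [-∞, -∞, -15, 0, -∞, 0]
  [-13, -8, -2, -19, 0, -14]
  [-20, -∞, -1, -39, -∞, 0]
D(3):
  [0, -∞, -∞, -19, -∞, -6]
  [-18, 0, -∞, -11, -11, -6]
  [-12, -∞, 0, -31, -∞, -6]
  [-27, -∞, -15, 0, -∞, 0]
  [-13, -8, -2, -19, 0, -8]
  [-13, -∞, -1, -32, -∞, 0]
D(4):
  [0, -∞, -34, -19, -∞, -6]
  [-18, 0, -26, -11, -11, -6]
  [-12, -∞, 0, -31, -∞, -6]
  [-27, -∞, -15, 0, -∞, 0]
  [-13, -8, -2, -19, 0, -8]
  [-13, -∞, -1, -32, -∞, 0]
D(5):
  [0, -∞, -34, -19, -∞, -6]
  [-18, 0, -13, -11, -11, -6]
  [-12, -∞, 0, -31, -∞, -6]
  [-27, -∞, -15, 0, -∞, 0]
  [-13, -8, -2, -19, 0, -8]
  [-13, -∞, -1, -32, -∞, 0]
D(6):
  [0, -∞, -7, -19, -∞, -6]
  [-18, 0, -7, -11, -11, -6]
  [-12, -∞, 0, -31, -∞, -6]
  [-13, -∞, -1, 0, -∞, 0]
  [-13, -8, -2, -19, 0, -8]
  [-13, -∞, -1, -32, -∞, 0]
Answer: C*[1][6] = -6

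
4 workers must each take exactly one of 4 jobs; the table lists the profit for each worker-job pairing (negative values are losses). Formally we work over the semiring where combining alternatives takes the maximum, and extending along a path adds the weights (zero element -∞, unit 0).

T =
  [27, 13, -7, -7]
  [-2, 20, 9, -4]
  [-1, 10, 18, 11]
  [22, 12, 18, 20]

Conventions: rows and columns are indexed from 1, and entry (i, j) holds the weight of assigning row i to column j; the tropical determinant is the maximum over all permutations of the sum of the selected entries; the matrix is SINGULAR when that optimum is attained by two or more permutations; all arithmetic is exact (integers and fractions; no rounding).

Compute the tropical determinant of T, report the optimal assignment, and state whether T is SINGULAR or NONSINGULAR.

σ = (1, 2, 3, 4): 27 + 20 + 18 + 20 = 85
σ = (1, 2, 4, 3): 27 + 20 + 11 + 18 = 76
σ = (1, 3, 2, 4): 27 + 9 + 10 + 20 = 66
σ = (1, 3, 4, 2): 27 + 9 + 11 + 12 = 59
σ = (1, 4, 2, 3): 27 + (-4) + 10 + 18 = 51
σ = (1, 4, 3, 2): 27 + (-4) + 18 + 12 = 53
σ = (2, 1, 3, 4): 13 + (-2) + 18 + 20 = 49
σ = (2, 1, 4, 3): 13 + (-2) + 11 + 18 = 40
σ = (2, 3, 1, 4): 13 + 9 + (-1) + 20 = 41
σ = (2, 3, 4, 1): 13 + 9 + 11 + 22 = 55
σ = (2, 4, 1, 3): 13 + (-4) + (-1) + 18 = 26
σ = (2, 4, 3, 1): 13 + (-4) + 18 + 22 = 49
σ = (3, 1, 2, 4): (-7) + (-2) + 10 + 20 = 21
σ = (3, 1, 4, 2): (-7) + (-2) + 11 + 12 = 14
σ = (3, 2, 1, 4): (-7) + 20 + (-1) + 20 = 32
σ = (3, 2, 4, 1): (-7) + 20 + 11 + 22 = 46
σ = (3, 4, 1, 2): (-7) + (-4) + (-1) + 12 = 0
σ = (3, 4, 2, 1): (-7) + (-4) + 10 + 22 = 21
σ = (4, 1, 2, 3): (-7) + (-2) + 10 + 18 = 19
σ = (4, 1, 3, 2): (-7) + (-2) + 18 + 12 = 21
σ = (4, 2, 1, 3): (-7) + 20 + (-1) + 18 = 30
σ = (4, 2, 3, 1): (-7) + 20 + 18 + 22 = 53
σ = (4, 3, 1, 2): (-7) + 9 + (-1) + 12 = 13
σ = (4, 3, 2, 1): (-7) + 9 + 10 + 22 = 34
Optimal value attained by: σ = (1, 2, 3, 4).
Answer: det⊕(T) = 85; verdict: NONSINGULAR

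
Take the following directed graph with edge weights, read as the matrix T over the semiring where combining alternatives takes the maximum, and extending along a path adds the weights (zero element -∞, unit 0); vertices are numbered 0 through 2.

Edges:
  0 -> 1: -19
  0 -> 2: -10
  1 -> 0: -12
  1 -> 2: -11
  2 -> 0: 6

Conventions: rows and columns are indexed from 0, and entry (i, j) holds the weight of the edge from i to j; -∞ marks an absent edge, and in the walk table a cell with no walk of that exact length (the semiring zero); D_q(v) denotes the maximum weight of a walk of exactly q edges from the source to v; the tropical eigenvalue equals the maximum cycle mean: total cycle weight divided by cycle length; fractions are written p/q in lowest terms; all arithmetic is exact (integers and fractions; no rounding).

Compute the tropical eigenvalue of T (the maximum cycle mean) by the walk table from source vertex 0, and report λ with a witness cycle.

q=0: [0, -∞, -∞]
q=1: [-∞, -19, -10]
q=2: [-4, -∞, -30]
q=3: [-24, -23, -14]
Optimal cycle mean attained by: cycle 0->2->0, total (-10) + 6, length 2.
Answer: λ = -2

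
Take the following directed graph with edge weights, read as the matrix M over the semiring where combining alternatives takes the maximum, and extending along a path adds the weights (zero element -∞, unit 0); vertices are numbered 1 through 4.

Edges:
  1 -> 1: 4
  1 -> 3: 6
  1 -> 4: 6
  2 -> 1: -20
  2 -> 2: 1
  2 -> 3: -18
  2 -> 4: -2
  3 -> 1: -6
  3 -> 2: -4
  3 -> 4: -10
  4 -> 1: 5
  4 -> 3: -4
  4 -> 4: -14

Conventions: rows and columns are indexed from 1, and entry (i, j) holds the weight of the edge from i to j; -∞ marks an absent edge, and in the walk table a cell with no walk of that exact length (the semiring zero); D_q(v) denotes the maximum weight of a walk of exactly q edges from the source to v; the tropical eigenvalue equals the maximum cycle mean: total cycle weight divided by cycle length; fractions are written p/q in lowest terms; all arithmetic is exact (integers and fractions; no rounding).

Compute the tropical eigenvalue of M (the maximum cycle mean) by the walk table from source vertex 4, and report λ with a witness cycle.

q=0: [-∞, -∞, -∞, 0]
q=1: [5, -∞, -4, -14]
q=2: [9, -8, 11, 11]
q=3: [16, 7, 15, 15]
q=4: [20, 11, 22, 22]
Optimal cycle mean attained by: cycle 1->4->1, total 6 + 5, length 2.
Answer: λ = 11/2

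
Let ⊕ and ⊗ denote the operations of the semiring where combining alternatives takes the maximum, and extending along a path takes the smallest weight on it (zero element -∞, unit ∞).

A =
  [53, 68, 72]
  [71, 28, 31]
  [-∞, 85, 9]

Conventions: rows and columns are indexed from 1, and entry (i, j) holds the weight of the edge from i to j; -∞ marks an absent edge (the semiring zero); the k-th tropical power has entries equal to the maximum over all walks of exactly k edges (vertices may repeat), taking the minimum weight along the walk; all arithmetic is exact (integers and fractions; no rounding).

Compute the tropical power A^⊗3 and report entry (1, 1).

A^⊗2:
  [68, 72, 53]
  [53, 68, 71]
  [71, 28, 31]
A^⊗3:
  [71, 68, 68]
  [68, 71, 53]
  [53, 68, 71]
Key observation: the optimum is the walk 1->3->2->1, with weight 72 min 85 min 71 = 71.
Optimal value attained by: walk 1->3->2->1.
Answer: (A^⊗3)[1][1] = 71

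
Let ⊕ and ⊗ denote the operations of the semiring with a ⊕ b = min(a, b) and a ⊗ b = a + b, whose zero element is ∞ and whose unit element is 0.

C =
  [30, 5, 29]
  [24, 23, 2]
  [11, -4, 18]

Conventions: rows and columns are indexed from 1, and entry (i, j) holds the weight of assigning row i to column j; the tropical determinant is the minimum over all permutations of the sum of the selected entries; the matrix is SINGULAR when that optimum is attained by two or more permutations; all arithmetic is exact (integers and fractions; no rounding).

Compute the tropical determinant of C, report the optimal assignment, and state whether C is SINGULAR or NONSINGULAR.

σ = (1, 2, 3): 30 + 23 + 18 = 71
σ = (1, 3, 2): 30 + 2 + (-4) = 28
σ = (2, 1, 3): 5 + 24 + 18 = 47
σ = (2, 3, 1): 5 + 2 + 11 = 18
σ = (3, 1, 2): 29 + 24 + (-4) = 49
σ = (3, 2, 1): 29 + 23 + 11 = 63
Optimal value attained by: σ = (2, 3, 1).
Answer: det⊕(C) = 18; verdict: NONSINGULAR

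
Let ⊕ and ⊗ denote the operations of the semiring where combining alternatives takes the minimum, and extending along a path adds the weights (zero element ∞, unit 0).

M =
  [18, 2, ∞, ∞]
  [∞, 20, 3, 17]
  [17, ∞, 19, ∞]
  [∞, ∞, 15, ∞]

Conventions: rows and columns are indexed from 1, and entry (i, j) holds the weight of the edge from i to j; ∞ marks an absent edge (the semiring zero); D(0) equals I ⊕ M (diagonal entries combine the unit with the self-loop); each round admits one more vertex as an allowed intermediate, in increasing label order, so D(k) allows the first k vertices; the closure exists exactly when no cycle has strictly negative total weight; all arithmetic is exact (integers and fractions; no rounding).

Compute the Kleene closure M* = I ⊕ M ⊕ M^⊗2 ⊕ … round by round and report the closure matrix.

D(0):
  [0, 2, ∞, ∞]
  [∞, 0, 3, 17]
  [17, ∞, 0, ∞]
  [∞, ∞, 15, 0]
D(1):
  [0, 2, ∞, ∞]
  [∞, 0, 3, 17]
  [17, 19, 0, ∞]
  [∞, ∞, 15, 0]
D(2):
  [0, 2, 5, 19]
  [∞, 0, 3, 17]
  [17, 19, 0, 36]
  [∞, ∞, 15, 0]
D(3):
  [0, 2, 5, 19]
  [20, 0, 3, 17]
  [17, 19, 0, 36]
  [32, 34, 15, 0]
D(4):
  [0, 2, 5, 19]
  [20, 0, 3, 17]
  [17, 19, 0, 36]
  [32, 34, 15, 0]
Answer: M* = [[0, 2, 5, 19], [20, 0, 3, 17], [17, 19, 0, 36], [32, 34, 15, 0]]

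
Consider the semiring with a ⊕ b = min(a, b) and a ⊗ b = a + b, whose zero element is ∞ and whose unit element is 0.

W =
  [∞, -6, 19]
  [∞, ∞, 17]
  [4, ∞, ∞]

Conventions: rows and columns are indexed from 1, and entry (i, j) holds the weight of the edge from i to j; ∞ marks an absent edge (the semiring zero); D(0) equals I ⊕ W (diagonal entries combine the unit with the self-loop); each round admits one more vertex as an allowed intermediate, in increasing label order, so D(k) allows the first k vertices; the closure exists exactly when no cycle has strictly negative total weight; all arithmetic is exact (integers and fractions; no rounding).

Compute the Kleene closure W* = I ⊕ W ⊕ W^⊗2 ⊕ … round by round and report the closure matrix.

D(0):
  [0, -6, 19]
  [∞, 0, 17]
  [4, ∞, 0]
D(1):
  [0, -6, 19]
  [∞, 0, 17]
  [4, -2, 0]
D(2):
  [0, -6, 11]
  [∞, 0, 17]
  [4, -2, 0]
D(3):
  [0, -6, 11]
  [21, 0, 17]
  [4, -2, 0]
Answer: W* = [[0, -6, 11], [21, 0, 17], [4, -2, 0]]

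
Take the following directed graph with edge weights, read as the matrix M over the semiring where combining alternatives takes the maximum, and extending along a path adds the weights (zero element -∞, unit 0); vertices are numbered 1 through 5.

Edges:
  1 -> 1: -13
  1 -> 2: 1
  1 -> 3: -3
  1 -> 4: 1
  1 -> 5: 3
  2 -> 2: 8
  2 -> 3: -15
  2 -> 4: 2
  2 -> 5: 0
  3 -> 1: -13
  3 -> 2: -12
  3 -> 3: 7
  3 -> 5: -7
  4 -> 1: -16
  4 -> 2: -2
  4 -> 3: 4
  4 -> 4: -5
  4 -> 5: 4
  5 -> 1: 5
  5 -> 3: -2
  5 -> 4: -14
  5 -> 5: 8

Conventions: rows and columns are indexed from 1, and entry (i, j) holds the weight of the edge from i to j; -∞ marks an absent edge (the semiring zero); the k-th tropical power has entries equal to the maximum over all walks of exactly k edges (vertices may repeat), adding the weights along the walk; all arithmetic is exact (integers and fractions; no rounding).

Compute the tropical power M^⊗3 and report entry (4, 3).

M^⊗2:
  [8, 9, 5, 3, 11]
  [5, 16, 6, 10, 8]
  [-2, -4, 14, -10, 1]
  [9, 6, 11, 0, 12]
  [13, 6, 6, 6, 16]
M^⊗3:
  [16, 17, 12, 11, 19]
  [13, 24, 14, 18, 16]
  [6, 4, 21, -1, 9]
  [17, 14, 18, 10, 20]
  [21, 14, 14, 14, 24]
Key observation: the optimum is the walk 4->3->3->3, with weight 4 + 7 + 7 = 18.
Optimal value attained by: walk 4->3->3->3.
Answer: (M^⊗3)[4][3] = 18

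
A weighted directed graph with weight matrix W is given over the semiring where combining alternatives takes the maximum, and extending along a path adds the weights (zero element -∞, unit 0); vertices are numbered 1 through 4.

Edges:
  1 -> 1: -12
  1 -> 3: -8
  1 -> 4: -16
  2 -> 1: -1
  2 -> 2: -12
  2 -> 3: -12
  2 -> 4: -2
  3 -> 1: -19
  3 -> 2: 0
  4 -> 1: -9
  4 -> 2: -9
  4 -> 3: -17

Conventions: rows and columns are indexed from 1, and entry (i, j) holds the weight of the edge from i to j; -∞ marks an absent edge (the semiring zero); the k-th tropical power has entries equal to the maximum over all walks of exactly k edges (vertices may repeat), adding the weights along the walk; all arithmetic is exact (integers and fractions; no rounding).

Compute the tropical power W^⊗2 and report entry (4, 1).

W^⊗2:
  [-24, -8, -20, -28]
  [-11, -11, -9, -14]
  [-1, -12, -12, -2]
  [-10, -17, -17, -11]
Key observation: the optimum is the walk 4->2->1, with weight (-9) + (-1) = -10.
Optimal value attained by: walk 4->2->1.
Answer: (W^⊗2)[4][1] = -10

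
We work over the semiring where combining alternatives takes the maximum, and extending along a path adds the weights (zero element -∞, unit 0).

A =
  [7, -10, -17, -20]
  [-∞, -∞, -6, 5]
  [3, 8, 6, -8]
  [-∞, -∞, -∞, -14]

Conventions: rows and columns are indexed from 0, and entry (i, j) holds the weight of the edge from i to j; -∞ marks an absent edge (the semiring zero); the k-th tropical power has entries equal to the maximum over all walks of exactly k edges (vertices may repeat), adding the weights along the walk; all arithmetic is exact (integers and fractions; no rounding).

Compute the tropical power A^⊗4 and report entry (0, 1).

A^⊗2:
  [14, -3, -10, -5]
  [-3, 2, 0, -9]
  [10, 14, 12, 13]
  [-∞, -∞, -∞, -28]
A^⊗3:
  [21, 4, -3, 2]
  [4, 8, 6, 7]
  [17, 20, 18, 19]
  [-∞, -∞, -∞, -42]
A^⊗4:
  [28, 11, 4, 9]
  [11, 14, 12, 13]
  [24, 26, 24, 25]
  [-∞, -∞, -∞, -56]
Key observation: the optimum is the walk 0->0->0->0->1, with weight 7 + 7 + 7 + (-10) = 11.
Optimal value attained by: walk 0->0->0->0->1.
Answer: (A^⊗4)[0][1] = 11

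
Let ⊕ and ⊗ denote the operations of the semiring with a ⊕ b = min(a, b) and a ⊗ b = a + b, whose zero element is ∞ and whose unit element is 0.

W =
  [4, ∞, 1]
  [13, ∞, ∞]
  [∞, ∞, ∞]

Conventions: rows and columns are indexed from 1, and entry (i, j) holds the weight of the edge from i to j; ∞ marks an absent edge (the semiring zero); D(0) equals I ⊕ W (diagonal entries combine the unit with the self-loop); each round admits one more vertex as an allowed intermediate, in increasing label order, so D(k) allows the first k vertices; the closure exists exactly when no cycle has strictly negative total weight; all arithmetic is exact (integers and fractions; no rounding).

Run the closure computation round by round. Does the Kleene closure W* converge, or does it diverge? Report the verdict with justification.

D(0):
  [0, ∞, 1]
  [13, 0, ∞]
  [∞, ∞, 0]
D(1):
  [0, ∞, 1]
  [13, 0, 14]
  [∞, ∞, 0]
D(2):
  [0, ∞, 1]
  [13, 0, 14]
  [∞, ∞, 0]
D(3):
  [0, ∞, 1]
  [13, 0, 14]
  [∞, ∞, 0]
Key observation: every diagonal entry stays at the unit through all rounds, so no improving cycle exists.
Answer: CONVERGES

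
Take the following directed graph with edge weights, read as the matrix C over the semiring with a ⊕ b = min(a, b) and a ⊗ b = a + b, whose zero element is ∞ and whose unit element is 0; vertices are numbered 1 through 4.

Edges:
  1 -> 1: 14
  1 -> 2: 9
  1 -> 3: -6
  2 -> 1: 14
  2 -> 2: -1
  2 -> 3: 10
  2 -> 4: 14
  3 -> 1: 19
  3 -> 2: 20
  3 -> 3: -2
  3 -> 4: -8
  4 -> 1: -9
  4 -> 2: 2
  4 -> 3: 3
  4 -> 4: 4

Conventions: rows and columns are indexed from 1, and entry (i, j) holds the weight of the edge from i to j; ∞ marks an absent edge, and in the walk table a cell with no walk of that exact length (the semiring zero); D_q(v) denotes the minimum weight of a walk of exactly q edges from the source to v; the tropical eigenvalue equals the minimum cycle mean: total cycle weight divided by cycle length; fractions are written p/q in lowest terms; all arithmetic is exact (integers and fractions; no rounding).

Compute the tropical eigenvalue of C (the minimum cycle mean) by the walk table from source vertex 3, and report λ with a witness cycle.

q=0: [∞, ∞, 0, ∞]
q=1: [19, 20, -2, -8]
q=2: [-17, -6, -5, -10]
q=3: [-19, -8, -23, -13]
q=4: [-22, -11, -25, -31]
Optimal cycle mean attained by: cycle 1->3->4->1, total (-6) + (-8) + (-9), length 3.
Answer: λ = -23/3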